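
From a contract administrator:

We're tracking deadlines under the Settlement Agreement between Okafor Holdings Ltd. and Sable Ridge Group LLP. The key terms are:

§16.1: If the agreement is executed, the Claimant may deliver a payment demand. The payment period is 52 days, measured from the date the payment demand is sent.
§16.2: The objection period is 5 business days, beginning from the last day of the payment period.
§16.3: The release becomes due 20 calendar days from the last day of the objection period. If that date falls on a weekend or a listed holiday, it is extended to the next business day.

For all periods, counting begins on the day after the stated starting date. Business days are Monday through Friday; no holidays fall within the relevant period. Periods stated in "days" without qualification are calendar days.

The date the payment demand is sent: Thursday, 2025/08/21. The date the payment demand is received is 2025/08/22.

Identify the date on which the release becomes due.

2025/11/06

The last day of the payment period: 52 calendar days after 2025/08/21 is 2025/10/12.
The last day of the objection period: 5 business days after Sunday, 2025/10/12, skipping weekends — Oct 13, Oct 14, Oct 15, Oct 16, Oct 17 — lands on Friday, 2025/10/17.
Adding 20 calendar days to 2025/10/17 gives 2025/11/06, which is the date on which the release becomes due. 2025/11/06 is a Thursday, so no roll-forward applies.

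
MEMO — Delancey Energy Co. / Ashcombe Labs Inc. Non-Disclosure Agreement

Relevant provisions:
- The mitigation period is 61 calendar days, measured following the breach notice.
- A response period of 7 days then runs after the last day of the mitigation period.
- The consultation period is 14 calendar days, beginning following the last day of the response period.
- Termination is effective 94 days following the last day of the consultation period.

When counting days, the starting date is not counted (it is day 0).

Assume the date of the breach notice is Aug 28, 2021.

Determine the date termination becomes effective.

Feb 20, 2022

The last day of the mitigation period: Aug 28, 2021 + 61 days = Oct 28, 2021.
The last day of the response period: 7 calendar days after Oct 28, 2021 is Nov 4, 2021.
The last day of the consultation period: Nov 4, 2021 + 14 days = Nov 18, 2021.
The date termination becomes effective: Nov 18, 2021 + 94 days = Feb 20, 2022.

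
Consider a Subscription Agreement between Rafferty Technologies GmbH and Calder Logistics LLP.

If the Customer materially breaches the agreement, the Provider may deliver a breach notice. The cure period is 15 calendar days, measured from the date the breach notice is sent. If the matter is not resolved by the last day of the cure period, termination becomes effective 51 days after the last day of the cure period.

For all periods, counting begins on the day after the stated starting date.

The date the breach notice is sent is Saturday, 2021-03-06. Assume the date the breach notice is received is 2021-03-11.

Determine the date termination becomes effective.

2021-05-11

The last day of the cure period: 2021-03-06 + 15 days = 2021-03-21.
The date termination becomes effective: 51 calendar days after 2021-03-21 is 2021-05-11.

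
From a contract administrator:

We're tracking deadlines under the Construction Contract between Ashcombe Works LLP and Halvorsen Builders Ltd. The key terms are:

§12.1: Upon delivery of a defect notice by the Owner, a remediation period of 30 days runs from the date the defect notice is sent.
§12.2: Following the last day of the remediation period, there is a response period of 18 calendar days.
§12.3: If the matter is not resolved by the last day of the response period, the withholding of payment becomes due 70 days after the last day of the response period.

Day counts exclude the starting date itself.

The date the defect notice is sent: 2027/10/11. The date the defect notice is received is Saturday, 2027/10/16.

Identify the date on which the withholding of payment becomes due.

The last day of the remediation period: 2027/10/11 + 30 days = 2027/11/10.
The last day of the response period: 2027/11/10 + 18 days = 2027/11/28.
The date on which the withholding of payment becomes due: 2027/11/28 + 70 days = 2028/02/06.

2028/02/06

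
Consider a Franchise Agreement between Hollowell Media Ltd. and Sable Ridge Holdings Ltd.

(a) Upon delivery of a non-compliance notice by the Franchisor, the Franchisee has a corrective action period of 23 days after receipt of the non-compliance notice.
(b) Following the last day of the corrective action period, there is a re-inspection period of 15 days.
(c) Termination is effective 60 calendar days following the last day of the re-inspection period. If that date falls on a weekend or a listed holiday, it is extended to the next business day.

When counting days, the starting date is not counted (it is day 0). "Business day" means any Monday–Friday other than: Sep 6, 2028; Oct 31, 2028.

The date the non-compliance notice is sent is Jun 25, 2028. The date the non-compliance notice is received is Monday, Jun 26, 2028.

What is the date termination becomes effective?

Adding 23 calendar days to Jun 26, 2028 gives Jul 19, 2028, which is the last day of the corrective action period.
The last day of the re-inspection period: 15 calendar days after Jul 19, 2028 is Aug 3, 2028.
The date termination becomes effective: Aug 3, 2028 + 60 days = Oct 2, 2028. Oct 2, 2028 is a Monday and is not a listed holiday, so no roll-forward applies.

Oct 2, 2028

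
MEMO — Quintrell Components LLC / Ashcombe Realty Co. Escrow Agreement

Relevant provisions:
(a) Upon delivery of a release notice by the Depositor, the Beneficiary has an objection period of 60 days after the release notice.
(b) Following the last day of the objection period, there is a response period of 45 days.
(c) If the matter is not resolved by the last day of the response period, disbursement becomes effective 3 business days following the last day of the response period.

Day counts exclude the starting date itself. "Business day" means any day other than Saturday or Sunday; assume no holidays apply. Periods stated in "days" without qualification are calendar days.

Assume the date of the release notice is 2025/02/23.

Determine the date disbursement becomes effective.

2025/06/11

Adding 60 calendar days to 2025/02/23 gives 2025/04/24, which is the last day of the objection period.
The last day of the response period: 45 calendar days after 2025/04/24 is 2025/06/08.
The date disbursement becomes effective: 3 business days after Sunday, 2025/06/08, skipping weekends — Jun 9, Jun 10, Jun 11 — lands on Wednesday, 2025/06/11.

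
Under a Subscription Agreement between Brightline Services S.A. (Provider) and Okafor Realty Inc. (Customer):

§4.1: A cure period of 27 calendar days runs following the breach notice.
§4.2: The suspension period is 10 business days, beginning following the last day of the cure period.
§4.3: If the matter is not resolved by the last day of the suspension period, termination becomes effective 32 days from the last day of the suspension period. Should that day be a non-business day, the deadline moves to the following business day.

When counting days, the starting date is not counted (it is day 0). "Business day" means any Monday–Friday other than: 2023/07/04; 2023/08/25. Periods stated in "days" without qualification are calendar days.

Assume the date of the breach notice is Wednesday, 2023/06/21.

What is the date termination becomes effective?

The last day of the cure period: 27 calendar days after 2023/06/21 is 2023/07/18.
From Tuesday, 2023/07/18, 10 business days (Jul 19, Jul 20, Jul 21, Jul 24, Jul 25, Jul 26, Jul 27, Jul 28, Jul 31, Aug 1, skipping weekends) brings us to Tuesday, 2023/08/01, which is the last day of the suspension period.
The date termination becomes effective: 32 calendar days after 2023/08/01 is 2023/09/02. That falls on a Saturday, so it rolls to the next business day, Monday, 2023/09/04.

2023/09/04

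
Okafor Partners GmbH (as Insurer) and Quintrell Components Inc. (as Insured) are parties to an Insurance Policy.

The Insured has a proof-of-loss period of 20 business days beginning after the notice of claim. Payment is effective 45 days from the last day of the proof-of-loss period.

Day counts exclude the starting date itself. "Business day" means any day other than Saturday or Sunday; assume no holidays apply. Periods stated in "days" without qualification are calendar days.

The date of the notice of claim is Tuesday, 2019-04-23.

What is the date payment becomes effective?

2019-07-05

From Tuesday, 2019-04-23, 20 business days (Apr 24, Apr 25, Apr 26, Apr 29, …, May 17, May 20, May 21, skipping weekends) brings us to Tuesday, 2019-05-21, which is the last day of the proof-of-loss period.
Adding 45 calendar days to 2019-05-21 gives 2019-07-05, which is the date payment becomes effective.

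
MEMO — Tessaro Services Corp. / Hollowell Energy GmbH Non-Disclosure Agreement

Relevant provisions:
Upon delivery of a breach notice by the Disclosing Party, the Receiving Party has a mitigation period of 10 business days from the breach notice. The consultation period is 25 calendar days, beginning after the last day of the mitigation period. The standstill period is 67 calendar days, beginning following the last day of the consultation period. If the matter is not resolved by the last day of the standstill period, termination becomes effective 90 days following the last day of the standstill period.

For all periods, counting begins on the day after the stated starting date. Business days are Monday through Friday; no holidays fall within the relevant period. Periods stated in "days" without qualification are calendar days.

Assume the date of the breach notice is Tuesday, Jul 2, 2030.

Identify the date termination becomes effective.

Jan 14, 2031

The last day of the mitigation period: 10 business days after Tuesday, Jul 2, 2030, skipping weekends — Jul 3, Jul 4, Jul 5, Jul 8, Jul 9, Jul 10, Jul 11, Jul 12, Jul 15, Jul 16 — lands on Tuesday, Jul 16, 2030.
Adding 25 calendar days to Jul 16, 2030 gives Aug 10, 2030, which is the last day of the consultation period.
Adding 67 calendar days to Aug 10, 2030 gives Oct 16, 2030, which is the last day of the standstill period.
The date termination becomes effective: Oct 16, 2030 + 90 days = Jan 14, 2031.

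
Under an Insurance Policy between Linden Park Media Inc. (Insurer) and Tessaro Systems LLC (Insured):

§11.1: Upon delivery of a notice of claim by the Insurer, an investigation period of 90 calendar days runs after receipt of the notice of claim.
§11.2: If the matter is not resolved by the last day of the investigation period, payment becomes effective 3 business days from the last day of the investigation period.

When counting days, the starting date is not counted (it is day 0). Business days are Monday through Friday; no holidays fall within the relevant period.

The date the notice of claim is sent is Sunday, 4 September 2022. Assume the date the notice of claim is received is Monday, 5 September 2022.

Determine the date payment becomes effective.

7 December 2022

The last day of the investigation period: 90 calendar days after 5 September 2022 is 4 December 2022.
From Sunday, 4 December 2022, 3 business days (Dec 5, Dec 6, Dec 7, skipping weekends) brings us to Wednesday, 7 December 2022, which is the date payment becomes effective.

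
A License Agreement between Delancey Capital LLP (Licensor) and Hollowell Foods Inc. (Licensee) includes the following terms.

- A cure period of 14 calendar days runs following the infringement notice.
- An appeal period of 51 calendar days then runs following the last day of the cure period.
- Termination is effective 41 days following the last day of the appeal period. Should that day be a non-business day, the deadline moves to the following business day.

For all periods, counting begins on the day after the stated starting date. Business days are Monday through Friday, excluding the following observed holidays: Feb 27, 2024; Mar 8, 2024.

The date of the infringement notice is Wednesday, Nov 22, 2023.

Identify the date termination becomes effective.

The last day of the cure period: 14 calendar days after Nov 22, 2023 is Dec 6, 2023.
Adding 51 calendar days to Dec 6, 2023 gives Jan 26, 2024, which is the last day of the appeal period.
The date termination becomes effective: 41 calendar days after Jan 26, 2024 is Mar 7, 2024. Mar 7, 2024 is a Thursday and is not a listed holiday, so no roll-forward applies.

Mar 7, 2024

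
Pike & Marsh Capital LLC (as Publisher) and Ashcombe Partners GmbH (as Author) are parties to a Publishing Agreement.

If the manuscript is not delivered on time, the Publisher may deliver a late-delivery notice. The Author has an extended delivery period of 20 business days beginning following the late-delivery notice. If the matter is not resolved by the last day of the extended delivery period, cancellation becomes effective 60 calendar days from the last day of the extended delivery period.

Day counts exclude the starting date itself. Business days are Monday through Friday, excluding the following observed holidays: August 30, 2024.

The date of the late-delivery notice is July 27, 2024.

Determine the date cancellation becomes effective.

October 22, 2024

From Saturday, July 27, 2024, 20 business days (Jul 29, Jul 30, Jul 31, Aug 1, …, Aug 21, Aug 22, Aug 23, skipping weekends) brings us to Friday, August 23, 2024, which is the last day of the extended delivery period.
The date cancellation becomes effective: August 23, 2024 + 60 days = October 22, 2024.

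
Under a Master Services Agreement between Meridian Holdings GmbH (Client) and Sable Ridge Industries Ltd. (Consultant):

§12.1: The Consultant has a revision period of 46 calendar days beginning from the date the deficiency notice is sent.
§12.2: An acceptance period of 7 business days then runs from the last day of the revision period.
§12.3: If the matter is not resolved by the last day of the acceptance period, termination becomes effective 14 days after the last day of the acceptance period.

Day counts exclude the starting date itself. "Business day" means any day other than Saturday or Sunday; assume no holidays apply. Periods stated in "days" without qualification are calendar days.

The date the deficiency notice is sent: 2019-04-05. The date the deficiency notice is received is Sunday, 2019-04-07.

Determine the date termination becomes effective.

2019-06-13

The last day of the revision period: 2019-04-05 + 46 days = 2019-05-21.
From Tuesday, 2019-05-21, 7 business days (May 22, May 23, May 24, May 27, May 28, May 29, May 30, skipping weekends) brings us to Thursday, 2019-05-30, which is the last day of the acceptance period.
The date termination becomes effective: 14 calendar days after 2019-05-30 is 2019-06-13.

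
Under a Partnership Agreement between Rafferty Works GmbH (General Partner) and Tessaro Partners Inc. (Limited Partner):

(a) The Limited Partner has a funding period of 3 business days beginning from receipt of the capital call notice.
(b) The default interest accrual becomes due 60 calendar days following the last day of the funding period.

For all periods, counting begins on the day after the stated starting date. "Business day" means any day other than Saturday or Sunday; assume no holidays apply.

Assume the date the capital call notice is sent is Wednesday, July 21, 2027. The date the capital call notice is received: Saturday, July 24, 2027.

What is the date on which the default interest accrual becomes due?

September 26, 2027

The last day of the funding period: counting 3 business days from Saturday, July 24, 2027 (Jul 26, Jul 27, Jul 28, skipping weekends) reaches Wednesday, July 28, 2027.
Adding 60 calendar days to July 28, 2027 gives September 26, 2027, which is the date on which the default interest accrual becomes due.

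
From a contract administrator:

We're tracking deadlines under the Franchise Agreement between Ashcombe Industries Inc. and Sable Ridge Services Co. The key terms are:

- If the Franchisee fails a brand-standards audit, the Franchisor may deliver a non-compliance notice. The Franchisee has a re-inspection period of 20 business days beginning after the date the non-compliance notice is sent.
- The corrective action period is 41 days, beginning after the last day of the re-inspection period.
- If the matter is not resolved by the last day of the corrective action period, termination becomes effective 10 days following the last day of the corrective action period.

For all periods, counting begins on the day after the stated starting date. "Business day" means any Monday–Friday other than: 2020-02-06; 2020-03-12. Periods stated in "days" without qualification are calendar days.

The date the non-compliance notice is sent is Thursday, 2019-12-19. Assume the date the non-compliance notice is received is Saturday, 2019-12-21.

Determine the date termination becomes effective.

2020-03-07

The last day of the re-inspection period: 20 business days after Thursday, 2019-12-19, skipping weekends — Dec 20, Dec 23, Dec 24, Dec 25, …, Jan 14, Jan 15, Jan 16 — lands on Thursday, 2020-01-16.
The last day of the corrective action period: 2020-01-16 + 41 days = 2020-02-26.
Adding 10 calendar days to 2020-02-26 gives 2020-03-07, which is the date termination becomes effective.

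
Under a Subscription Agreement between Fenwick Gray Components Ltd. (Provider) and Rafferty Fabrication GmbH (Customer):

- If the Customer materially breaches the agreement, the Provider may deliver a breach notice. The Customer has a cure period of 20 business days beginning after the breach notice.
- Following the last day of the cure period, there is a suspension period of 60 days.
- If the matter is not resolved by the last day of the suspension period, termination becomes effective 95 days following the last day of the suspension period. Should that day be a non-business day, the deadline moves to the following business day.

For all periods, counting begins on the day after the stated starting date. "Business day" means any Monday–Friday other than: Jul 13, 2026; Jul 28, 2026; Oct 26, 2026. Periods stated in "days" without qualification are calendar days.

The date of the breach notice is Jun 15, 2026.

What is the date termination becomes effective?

From Monday, Jun 15, 2026, 20 business days (Jun 16, Jun 17, Jun 18, Jun 19, …, Jul 9, Jul 10, Jul 14, skipping weekends and the listed holiday on Jul 13) brings us to Tuesday, Jul 14, 2026, which is the last day of the cure period.
Adding 60 calendar days to Jul 14, 2026 gives Sep 12, 2026, which is the last day of the suspension period.
The date termination becomes effective: Sep 12, 2026 + 95 days = Dec 16, 2026. Dec 16, 2026 is a Wednesday and is not a listed holiday, so no roll-forward applies.

Dec 16, 2026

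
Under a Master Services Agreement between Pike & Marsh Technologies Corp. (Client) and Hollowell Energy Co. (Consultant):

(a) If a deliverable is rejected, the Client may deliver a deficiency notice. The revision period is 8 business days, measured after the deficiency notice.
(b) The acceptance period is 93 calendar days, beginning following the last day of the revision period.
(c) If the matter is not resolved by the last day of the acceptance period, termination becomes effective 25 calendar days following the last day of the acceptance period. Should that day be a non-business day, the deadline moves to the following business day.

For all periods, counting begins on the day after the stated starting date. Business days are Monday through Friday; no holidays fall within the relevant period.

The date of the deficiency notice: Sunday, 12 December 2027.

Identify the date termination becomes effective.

The last day of the revision period: counting 8 business days from Sunday, 12 December 2027 (Dec 13, Dec 14, Dec 15, Dec 16, Dec 17, Dec 20, Dec 21, Dec 22, skipping weekends) reaches Wednesday, 22 December 2027.
The last day of the acceptance period: 22 December 2027 + 93 days = 24 March 2028.
Adding 25 calendar days to 24 March 2028 gives 18 April 2028, which is the date termination becomes effective. 18 April 2028 is a Tuesday, so no roll-forward applies.

18 April 2028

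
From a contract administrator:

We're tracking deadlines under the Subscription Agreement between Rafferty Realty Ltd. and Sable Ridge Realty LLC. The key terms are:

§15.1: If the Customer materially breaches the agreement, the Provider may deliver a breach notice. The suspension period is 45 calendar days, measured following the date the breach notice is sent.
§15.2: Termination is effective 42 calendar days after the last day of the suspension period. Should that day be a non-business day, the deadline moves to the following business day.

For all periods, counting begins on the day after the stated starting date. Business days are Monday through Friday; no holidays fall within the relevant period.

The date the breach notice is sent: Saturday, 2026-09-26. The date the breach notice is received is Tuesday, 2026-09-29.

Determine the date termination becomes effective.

2026-12-22

The last day of the suspension period: 2026-09-26 + 45 days = 2026-11-10.
Adding 42 calendar days to 2026-11-10 gives 2026-12-22, which is the date termination becomes effective. 2026-12-22 is a Tuesday, so no roll-forward applies.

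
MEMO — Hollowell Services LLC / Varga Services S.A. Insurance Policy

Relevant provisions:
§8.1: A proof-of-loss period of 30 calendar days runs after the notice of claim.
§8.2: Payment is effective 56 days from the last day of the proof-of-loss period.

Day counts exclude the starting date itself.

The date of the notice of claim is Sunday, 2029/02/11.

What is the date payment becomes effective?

2029/05/08

The last day of the proof-of-loss period: 30 calendar days after 2029/02/11 is 2029/03/13.
Adding 56 calendar days to 2029/03/13 gives 2029/05/08, which is the date payment becomes effective.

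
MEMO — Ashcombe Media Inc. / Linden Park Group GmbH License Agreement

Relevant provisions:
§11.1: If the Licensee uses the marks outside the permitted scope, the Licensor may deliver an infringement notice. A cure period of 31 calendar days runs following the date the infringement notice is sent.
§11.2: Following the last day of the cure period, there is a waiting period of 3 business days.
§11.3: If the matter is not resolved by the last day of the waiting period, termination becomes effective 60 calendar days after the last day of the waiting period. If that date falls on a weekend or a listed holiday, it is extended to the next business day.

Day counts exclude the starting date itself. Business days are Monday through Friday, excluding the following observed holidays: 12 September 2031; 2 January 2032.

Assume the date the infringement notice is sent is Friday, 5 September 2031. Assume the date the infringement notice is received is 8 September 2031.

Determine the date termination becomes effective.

8 December 2031

The last day of the cure period: 31 calendar days after 5 September 2031 is 6 October 2031.
The last day of the waiting period: counting 3 business days from Monday, 6 October 2031 (Oct 7, Oct 8, Oct 9, skipping weekends) reaches Thursday, 9 October 2031.
The date termination becomes effective: 60 calendar days after 9 October 2031 is 8 December 2031. 8 December 2031 is a Monday and is not a listed holiday, so no roll-forward applies.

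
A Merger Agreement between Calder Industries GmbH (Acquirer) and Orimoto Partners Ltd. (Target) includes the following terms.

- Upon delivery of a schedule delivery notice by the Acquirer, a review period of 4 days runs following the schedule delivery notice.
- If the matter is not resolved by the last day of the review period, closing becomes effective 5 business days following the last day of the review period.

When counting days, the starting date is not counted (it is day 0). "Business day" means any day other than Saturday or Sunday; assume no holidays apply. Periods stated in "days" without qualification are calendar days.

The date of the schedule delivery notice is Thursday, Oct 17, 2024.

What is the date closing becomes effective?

The last day of the review period: Oct 17, 2024 + 4 days = Oct 21, 2024.
From Monday, Oct 21, 2024, 5 business days (Oct 22, Oct 23, Oct 24, Oct 25, Oct 28, skipping weekends) brings us to Monday, Oct 28, 2024, which is the date closing becomes effective.

Oct 28, 2024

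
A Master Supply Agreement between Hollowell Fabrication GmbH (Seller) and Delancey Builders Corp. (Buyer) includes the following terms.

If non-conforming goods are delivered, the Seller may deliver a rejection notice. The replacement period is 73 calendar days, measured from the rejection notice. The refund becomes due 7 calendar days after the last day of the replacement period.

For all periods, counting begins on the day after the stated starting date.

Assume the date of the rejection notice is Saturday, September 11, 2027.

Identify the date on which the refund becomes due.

November 30, 2027

Adding 73 calendar days to September 11, 2027 gives November 23, 2027, which is the last day of the replacement period.
The date on which the refund becomes due: 7 calendar days after November 23, 2027 is November 30, 2027.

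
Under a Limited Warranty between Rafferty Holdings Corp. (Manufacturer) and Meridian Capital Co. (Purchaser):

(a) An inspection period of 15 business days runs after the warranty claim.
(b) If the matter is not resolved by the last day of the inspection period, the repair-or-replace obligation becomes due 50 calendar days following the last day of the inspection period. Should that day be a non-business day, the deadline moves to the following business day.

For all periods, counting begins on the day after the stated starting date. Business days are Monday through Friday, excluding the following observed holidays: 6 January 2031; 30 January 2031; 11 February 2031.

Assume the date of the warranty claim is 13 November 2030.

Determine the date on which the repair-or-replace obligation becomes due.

The last day of the inspection period: 15 business days after Wednesday, 13 November 2030, skipping weekends — Nov 14, Nov 15, Nov 18, Nov 19, …, Dec 2, Dec 3, Dec 4 — lands on Wednesday, 4 December 2030.
The date on which the repair-or-replace obligation becomes due: 50 calendar days after 4 December 2030 is 23 January 2031. 23 January 2031 is a Thursday and is not a listed holiday, so no roll-forward applies.

23 January 2031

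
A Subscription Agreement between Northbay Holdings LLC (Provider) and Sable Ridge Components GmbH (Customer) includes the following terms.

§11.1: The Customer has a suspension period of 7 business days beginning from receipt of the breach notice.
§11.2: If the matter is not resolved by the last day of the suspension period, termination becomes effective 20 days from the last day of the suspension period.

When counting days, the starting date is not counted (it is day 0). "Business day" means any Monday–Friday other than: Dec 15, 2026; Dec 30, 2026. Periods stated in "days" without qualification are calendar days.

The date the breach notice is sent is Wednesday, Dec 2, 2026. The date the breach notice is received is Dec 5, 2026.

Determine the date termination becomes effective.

Jan 5, 2027

The last day of the suspension period: counting 7 business days from Saturday, Dec 5, 2026 (Dec 7, Dec 8, Dec 9, Dec 10, Dec 11, Dec 14, Dec 16, skipping weekends and the listed holiday on Dec 15) reaches Wednesday, Dec 16, 2026.
The date termination becomes effective: 20 calendar days after Dec 16, 2026 is Jan 5, 2027.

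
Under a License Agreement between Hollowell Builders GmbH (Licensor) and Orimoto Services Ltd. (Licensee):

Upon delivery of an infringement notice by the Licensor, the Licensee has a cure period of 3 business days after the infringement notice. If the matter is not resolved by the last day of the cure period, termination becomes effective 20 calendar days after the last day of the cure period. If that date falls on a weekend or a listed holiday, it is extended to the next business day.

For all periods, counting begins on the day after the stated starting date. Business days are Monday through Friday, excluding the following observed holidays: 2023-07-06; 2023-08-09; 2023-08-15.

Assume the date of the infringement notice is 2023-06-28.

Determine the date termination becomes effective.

2023-07-24

The last day of the cure period: 3 business days after Wednesday, 2023-06-28, skipping weekends — Jun 29, Jun 30, Jul 3 — lands on Monday, 2023-07-03.
Adding 20 calendar days to 2023-07-03 gives 2023-07-23, which is the date termination becomes effective. That falls on a Sunday, so it rolls to the next business day, Monday, 2023-07-24.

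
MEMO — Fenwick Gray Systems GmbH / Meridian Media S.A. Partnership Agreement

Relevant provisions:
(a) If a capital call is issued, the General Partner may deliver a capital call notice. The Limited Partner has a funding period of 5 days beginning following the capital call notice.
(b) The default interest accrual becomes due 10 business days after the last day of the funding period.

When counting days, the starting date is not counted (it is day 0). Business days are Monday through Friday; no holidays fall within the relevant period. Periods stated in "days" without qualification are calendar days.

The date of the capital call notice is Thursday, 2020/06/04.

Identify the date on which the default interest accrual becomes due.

2020/06/23

The last day of the funding period: 2020/06/04 + 5 days = 2020/06/09.
The date on which the default interest accrual becomes due: 10 business days after Tuesday, 2020/06/09, skipping weekends — Jun 10, Jun 11, Jun 12, Jun 15, Jun 16, Jun 17, Jun 18, Jun 19, Jun 22, Jun 23 — lands on Tuesday, 2020/06/23.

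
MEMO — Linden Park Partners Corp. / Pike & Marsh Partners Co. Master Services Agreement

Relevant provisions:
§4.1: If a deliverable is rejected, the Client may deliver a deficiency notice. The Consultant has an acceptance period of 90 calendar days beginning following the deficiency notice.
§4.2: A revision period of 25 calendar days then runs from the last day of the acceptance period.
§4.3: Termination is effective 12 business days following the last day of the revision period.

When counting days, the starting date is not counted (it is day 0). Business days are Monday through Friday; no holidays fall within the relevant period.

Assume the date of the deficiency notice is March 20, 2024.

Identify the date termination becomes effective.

The last day of the acceptance period: 90 calendar days after March 20, 2024 is June 18, 2024.
The last day of the revision period: June 18, 2024 + 25 days = July 13, 2024.
From Saturday, July 13, 2024, 12 business days (Jul 15, Jul 16, Jul 17, Jul 18, …, Jul 26, Jul 29, Jul 30, skipping weekends) brings us to Tuesday, July 30, 2024, which is the date termination becomes effective.

July 30, 2024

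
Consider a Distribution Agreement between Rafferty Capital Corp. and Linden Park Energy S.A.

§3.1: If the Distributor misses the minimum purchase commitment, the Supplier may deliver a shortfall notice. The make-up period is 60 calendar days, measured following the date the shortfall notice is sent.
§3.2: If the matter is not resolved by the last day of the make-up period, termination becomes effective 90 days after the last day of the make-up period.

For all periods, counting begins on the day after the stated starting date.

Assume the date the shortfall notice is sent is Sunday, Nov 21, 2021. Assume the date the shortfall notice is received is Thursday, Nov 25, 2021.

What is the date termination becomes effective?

Apr 20, 2022

Adding 60 calendar days to Nov 21, 2021 gives Jan 20, 2022, which is the last day of the make-up period.
Adding 90 calendar days to Jan 20, 2022 gives Apr 20, 2022, which is the date termination becomes effective.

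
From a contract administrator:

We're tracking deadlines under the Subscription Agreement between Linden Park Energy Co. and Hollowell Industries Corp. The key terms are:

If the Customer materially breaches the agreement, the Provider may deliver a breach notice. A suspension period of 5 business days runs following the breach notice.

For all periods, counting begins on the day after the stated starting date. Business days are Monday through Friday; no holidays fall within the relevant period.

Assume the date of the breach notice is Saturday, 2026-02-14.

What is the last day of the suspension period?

2026-02-20

The last day of the suspension period: 5 business days after Saturday, 2026-02-14, skipping weekends — Feb 16, Feb 17, Feb 18, Feb 19, Feb 20 — lands on Friday, 2026-02-20.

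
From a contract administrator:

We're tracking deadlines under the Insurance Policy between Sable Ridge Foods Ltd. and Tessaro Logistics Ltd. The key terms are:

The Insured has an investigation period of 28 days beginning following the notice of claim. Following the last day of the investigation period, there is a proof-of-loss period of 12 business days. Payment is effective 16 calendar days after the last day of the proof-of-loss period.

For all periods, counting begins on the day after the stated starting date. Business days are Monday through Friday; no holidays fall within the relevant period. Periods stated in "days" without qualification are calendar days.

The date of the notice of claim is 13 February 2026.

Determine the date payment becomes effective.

16 April 2026

The last day of the investigation period: 13 February 2026 + 28 days = 13 March 2026.
The last day of the proof-of-loss period: 12 business days after Friday, 13 March 2026, skipping weekends — Mar 16, Mar 17, Mar 18, Mar 19, …, Mar 27, Mar 30, Mar 31 — lands on Tuesday, 31 March 2026.
Adding 16 calendar days to 31 March 2026 gives 16 April 2026, which is the date payment becomes effective.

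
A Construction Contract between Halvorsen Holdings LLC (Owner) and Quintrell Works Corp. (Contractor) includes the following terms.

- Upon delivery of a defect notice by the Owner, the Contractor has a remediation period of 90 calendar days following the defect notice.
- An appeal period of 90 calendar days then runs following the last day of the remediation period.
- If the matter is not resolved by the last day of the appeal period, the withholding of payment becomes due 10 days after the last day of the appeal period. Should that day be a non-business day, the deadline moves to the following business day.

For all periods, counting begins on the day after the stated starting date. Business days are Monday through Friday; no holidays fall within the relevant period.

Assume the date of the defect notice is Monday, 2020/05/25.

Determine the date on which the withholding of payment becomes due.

The last day of the remediation period: 2020/05/25 + 90 days = 2020/08/23.
Adding 90 calendar days to 2020/08/23 gives 2020/11/21, which is the last day of the appeal period.
The date on which the withholding of payment becomes due: 2020/11/21 + 10 days = 2020/12/01. 2020/12/01 is a Tuesday, so no roll-forward applies.

2020/12/01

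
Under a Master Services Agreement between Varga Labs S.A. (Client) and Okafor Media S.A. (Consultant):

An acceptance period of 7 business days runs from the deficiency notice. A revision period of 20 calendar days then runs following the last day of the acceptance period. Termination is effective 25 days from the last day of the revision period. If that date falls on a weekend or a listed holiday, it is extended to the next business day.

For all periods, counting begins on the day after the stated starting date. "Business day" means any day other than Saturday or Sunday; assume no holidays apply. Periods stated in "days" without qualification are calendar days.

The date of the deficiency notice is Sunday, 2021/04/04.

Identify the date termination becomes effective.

The last day of the acceptance period: counting 7 business days from Sunday, 2021/04/04 (Apr 5, Apr 6, Apr 7, Apr 8, Apr 9, Apr 12, Apr 13, skipping weekends) reaches Tuesday, 2021/04/13.
The last day of the revision period: 2021/04/13 + 20 days = 2021/05/03.
The date termination becomes effective: 2021/05/03 + 25 days = 2021/05/28. 2021/05/28 is a Friday, so no roll-forward applies.

2021/05/28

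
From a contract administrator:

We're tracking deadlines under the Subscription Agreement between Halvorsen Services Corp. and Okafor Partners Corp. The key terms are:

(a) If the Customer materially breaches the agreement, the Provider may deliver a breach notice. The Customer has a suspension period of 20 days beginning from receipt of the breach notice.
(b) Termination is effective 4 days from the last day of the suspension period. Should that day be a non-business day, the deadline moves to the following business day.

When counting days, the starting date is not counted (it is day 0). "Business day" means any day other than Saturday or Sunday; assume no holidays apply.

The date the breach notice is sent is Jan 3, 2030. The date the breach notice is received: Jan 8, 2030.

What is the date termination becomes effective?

Feb 1, 2030

The last day of the suspension period: Jan 8, 2030 + 20 days = Jan 28, 2030.
The date termination becomes effective: 4 calendar days after Jan 28, 2030 is Feb 1, 2030. Feb 1, 2030 is a Friday, so no roll-forward applies.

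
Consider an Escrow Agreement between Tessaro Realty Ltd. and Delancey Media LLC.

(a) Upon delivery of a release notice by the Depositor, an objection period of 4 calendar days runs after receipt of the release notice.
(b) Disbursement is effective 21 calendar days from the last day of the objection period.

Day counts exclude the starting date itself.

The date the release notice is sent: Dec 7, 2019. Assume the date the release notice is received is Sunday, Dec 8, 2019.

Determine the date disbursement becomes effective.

Jan 2, 2020

The last day of the objection period: Dec 8, 2019 + 4 days = Dec 12, 2019.
The date disbursement becomes effective: 21 calendar days after Dec 12, 2019 is Jan 2, 2020.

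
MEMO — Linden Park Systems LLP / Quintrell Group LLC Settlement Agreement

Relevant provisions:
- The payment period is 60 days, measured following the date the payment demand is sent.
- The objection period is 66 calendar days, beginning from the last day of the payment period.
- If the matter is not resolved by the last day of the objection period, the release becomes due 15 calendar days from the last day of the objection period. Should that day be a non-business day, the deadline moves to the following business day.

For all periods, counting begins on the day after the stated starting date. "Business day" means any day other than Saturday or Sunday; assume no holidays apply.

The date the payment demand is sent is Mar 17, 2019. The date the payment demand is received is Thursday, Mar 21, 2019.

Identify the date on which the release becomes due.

Adding 60 calendar days to Mar 17, 2019 gives May 16, 2019, which is the last day of the payment period.
The last day of the objection period: May 16, 2019 + 66 days = Jul 21, 2019.
Adding 15 calendar days to Jul 21, 2019 gives Aug 5, 2019, which is the date on which the release becomes due. Aug 5, 2019 is a Monday, so no roll-forward applies.

Aug 5, 2019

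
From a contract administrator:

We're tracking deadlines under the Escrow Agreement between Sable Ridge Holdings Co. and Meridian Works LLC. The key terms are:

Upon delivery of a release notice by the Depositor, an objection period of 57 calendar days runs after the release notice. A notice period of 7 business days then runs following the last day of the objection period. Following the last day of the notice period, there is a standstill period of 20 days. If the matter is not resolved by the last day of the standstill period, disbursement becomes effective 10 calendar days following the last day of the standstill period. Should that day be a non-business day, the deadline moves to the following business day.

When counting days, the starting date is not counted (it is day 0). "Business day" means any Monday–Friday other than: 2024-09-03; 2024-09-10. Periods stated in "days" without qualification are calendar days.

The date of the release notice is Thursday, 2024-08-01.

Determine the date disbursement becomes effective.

The last day of the objection period: 2024-08-01 + 57 days = 2024-09-27.
The last day of the notice period: 7 business days after Friday, 2024-09-27, skipping weekends — Sep 30, Oct 1, Oct 2, Oct 3, Oct 4, Oct 7, Oct 8 — lands on Tuesday, 2024-10-08.
The last day of the standstill period: 2024-10-08 + 20 days = 2024-10-28.
The date disbursement becomes effective: 2024-10-28 + 10 days = 2024-11-07. 2024-11-07 is a Thursday and is not a listed holiday, so no roll-forward applies.

2024-11-07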